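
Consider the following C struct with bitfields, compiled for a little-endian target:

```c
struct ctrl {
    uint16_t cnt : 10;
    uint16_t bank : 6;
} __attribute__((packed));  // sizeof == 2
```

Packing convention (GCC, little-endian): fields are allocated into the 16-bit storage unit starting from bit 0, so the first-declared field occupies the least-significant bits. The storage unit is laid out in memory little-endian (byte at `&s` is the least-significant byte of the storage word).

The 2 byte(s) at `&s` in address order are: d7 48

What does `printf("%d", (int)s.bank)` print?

[0]=0xd7 [1]=0x48 (little-endian) → word 0x48d7
cnt:10 @ bit 0 → (0x48d7>>0)&0x3ff = 0xd7
bank:6 @ bit 10 → (0x48d7>>10)&0x3f = 0x12  ←

18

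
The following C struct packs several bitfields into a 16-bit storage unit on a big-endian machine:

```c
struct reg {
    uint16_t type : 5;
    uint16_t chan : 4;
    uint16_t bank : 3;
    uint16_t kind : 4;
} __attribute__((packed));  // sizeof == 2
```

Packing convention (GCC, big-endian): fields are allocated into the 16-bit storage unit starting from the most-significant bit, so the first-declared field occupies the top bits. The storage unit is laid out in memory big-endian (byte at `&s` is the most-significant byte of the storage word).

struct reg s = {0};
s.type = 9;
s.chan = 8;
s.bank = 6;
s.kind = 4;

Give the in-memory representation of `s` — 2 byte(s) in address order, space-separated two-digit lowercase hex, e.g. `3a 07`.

4c 64

type:5 = 9 → 0x9 << 11 → word 0x4800
chan:4 = 8 → 0x8 << 7 → word 0x4c00
bank:3 = 6 → 0x6 << 4 → word 0x4c60
kind:4 = 4 → 0x4 << 0 → word 0x4c64
word = 0x4c64 → big-endian bytes:
  [0]=0x4c  [1]=0x64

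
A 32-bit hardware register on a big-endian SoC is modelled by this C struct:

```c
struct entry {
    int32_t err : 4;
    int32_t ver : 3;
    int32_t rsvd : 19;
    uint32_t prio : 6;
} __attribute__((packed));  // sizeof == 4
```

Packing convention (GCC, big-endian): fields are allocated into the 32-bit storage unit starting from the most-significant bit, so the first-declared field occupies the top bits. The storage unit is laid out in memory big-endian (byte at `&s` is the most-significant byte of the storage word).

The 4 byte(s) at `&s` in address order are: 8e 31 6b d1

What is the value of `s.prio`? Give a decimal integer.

17

[0]=0x8e [1]=0x31 [2]=0x6b [3]=0xd1 (big-endian) → word 0x8e316bd1
err:4 @ bit 28 → (0x8e316bd1>>28)&0xf = 0x8
ver:3 @ bit 25 → (0x8e316bd1>>25)&0x7 = 0x7
rsvd:19 @ bit 6 → (0x8e316bd1>>6)&0x7ffff = 0xc5af
prio:6 @ bit 0 → (0x8e316bd1>>0)&0x3f = 0x11  ←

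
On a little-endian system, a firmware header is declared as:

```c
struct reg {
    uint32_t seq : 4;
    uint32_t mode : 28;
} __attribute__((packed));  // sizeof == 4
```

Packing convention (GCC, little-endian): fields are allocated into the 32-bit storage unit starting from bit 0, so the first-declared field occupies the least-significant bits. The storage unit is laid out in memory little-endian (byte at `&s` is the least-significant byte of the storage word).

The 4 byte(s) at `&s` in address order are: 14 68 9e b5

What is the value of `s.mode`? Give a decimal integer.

[0]=0x14 [1]=0x68 [2]=0x9e [3]=0xb5 (little-endian) → word 0xb59e6814
seq [0+:4] = (word>>0) & 0xf = 4
mode [4+:28] = (word>>4) & 0xfffffff = 190441089  ←

190441089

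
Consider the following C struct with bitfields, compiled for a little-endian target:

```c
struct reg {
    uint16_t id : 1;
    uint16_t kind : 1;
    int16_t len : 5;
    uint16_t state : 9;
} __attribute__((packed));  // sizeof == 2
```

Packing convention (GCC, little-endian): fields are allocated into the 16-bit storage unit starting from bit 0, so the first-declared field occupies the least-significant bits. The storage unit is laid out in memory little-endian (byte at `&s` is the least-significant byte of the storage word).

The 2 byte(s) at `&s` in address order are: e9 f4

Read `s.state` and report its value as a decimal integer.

489

[0]=0xe9 [1]=0xf4 (little-endian) → word 0xf4e9
id [0+:1] = (word>>0) & 0x1 = 1
kind [1+:1] = (word>>1) & 0x1 = 0
len [2+:5] = (word>>2) & 0x1f = 26
state [7+:9] = (word>>7) & 0x1ff = 489  ←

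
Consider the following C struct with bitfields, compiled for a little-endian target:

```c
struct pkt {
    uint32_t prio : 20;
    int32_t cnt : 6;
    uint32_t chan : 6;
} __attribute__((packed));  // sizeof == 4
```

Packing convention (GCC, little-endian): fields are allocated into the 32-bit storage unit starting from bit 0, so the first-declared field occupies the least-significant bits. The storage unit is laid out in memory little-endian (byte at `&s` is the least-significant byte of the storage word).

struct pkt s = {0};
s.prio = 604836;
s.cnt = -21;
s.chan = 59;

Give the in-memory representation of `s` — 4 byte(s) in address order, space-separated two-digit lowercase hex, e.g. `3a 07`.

prio:20 = 604836 → 0x93aa4 << 0 → word 0x00093aa4
cnt:6 = -21 → 0x2b << 20 → word 0x02b93aa4
chan:6 = 59 → 0x3b << 26 → word 0xeeb93aa4
word = 0xeeb93aa4 → little-endian bytes:
  [0]=0xa4  [1]=0x3a  [2]=0xb9  [3]=0xee

a4 3a b9 ee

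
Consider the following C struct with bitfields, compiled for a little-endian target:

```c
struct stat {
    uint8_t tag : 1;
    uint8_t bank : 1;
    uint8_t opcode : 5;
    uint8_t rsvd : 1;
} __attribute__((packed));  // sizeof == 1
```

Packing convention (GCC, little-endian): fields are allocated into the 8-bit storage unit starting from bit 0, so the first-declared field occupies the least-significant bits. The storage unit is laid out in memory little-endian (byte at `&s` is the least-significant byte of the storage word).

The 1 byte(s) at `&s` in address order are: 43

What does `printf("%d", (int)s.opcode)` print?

[0]=0x43 (little-endian) → word 0x43
tag [0+:1] = (word>>0) & 0x1 = 1
bank [1+:1] = (word>>1) & 0x1 = 1
opcode [2+:5] = (word>>2) & 0x1f = 16  ←
rsvd [7+:1] = (word>>7) & 0x1 = 0

16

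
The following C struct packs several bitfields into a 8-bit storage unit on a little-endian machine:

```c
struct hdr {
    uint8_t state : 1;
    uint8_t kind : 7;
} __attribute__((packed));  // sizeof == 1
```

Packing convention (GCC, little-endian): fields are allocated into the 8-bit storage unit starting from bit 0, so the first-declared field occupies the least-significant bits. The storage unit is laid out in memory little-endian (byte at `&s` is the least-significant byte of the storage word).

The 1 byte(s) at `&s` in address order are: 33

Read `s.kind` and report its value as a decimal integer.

25

[0]=0x33 (little-endian) → word 0x33
state:1 @ bit 0 → (0x33>>0)&0x1 = 0x1
kind:7 @ bit 1 → (0x33>>1)&0x7f = 0x19  ←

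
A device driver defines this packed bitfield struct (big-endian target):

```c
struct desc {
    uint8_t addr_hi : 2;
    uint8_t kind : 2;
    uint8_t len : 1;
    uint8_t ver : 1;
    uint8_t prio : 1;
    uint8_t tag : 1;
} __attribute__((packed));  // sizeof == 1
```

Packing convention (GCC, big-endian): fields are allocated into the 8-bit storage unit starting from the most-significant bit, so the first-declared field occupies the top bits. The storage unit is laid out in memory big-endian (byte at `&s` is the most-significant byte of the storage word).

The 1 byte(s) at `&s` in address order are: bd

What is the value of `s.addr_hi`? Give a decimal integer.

2

[0]=0xbd (big-endian) → word 0xbd
addr_hi:2 @ bit 6 → (0xbd>>6)&0x3 = 0x2  ←
kind:2 @ bit 4 → (0xbd>>4)&0x3 = 0x3
len:1 @ bit 3 → (0xbd>>3)&0x1 = 0x1
ver:1 @ bit 2 → (0xbd>>2)&0x1 = 0x1
prio:1 @ bit 1 → (0xbd>>1)&0x1 = 0x0
tag:1 @ bit 0 → (0xbd>>0)&0x1 = 0x1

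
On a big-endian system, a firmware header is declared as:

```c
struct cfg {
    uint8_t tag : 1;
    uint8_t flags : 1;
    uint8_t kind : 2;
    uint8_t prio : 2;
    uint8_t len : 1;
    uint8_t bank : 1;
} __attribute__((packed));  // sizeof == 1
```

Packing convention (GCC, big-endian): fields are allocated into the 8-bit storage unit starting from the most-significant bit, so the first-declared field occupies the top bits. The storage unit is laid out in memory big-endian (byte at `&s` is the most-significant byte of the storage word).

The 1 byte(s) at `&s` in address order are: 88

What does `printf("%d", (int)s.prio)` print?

[0]=0x88 (big-endian) → word 0x88
tag [7+:1] = (word>>7) & 0x1 = 1
flags [6+:1] = (word>>6) & 0x1 = 0
kind [4+:2] = (word>>4) & 0x3 = 0
prio [2+:2] = (word>>2) & 0x3 = 2  ←
len [1+:1] = (word>>1) & 0x1 = 0
bank [0+:1] = (word>>0) & 0x1 = 0

2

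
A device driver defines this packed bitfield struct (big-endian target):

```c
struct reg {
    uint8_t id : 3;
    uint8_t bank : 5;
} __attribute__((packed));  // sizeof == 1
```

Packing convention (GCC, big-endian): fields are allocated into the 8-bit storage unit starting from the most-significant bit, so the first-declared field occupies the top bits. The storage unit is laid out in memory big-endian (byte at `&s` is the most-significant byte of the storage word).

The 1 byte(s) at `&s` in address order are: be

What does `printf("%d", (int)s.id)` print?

5

[0]=0xbe (big-endian) → word 0xbe
id [5+:3] = (word>>5) & 0x7 = 5  ←
bank [0+:5] = (word>>0) & 0x1f = 30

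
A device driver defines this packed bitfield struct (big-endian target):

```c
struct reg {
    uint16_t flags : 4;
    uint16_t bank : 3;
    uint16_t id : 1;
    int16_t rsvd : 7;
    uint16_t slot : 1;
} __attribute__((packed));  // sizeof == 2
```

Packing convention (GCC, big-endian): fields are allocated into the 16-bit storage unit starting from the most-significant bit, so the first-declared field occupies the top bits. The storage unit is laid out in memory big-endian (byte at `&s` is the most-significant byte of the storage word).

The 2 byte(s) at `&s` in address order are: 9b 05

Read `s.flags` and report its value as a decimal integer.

[0]=0x9b [1]=0x05 (big-endian) → word 0x9b05
flags [12+:4] = (word>>12) & 0xf = 9  ←
bank [9+:3] = (word>>9) & 0x7 = 5
id [8+:1] = (word>>8) & 0x1 = 1
rsvd [1+:7] = (word>>1) & 0x7f = 2
slot [0+:1] = (word>>0) & 0x1 = 1

9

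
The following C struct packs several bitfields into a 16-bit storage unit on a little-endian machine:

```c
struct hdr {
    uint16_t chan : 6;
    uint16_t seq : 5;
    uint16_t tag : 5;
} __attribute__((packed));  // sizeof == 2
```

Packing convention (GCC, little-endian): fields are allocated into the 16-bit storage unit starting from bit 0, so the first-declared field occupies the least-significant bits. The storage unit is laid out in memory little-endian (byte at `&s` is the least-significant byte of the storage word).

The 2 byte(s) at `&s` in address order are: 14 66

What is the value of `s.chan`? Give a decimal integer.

20

[0]=0x14 [1]=0x66 (little-endian) → word 0x6614
chan:6 @ bit 0 → (0x6614>>0)&0x3f = 0x14  ←
seq:5 @ bit 6 → (0x6614>>6)&0x1f = 0x18
tag:5 @ bit 11 → (0x6614>>11)&0x1f = 0xc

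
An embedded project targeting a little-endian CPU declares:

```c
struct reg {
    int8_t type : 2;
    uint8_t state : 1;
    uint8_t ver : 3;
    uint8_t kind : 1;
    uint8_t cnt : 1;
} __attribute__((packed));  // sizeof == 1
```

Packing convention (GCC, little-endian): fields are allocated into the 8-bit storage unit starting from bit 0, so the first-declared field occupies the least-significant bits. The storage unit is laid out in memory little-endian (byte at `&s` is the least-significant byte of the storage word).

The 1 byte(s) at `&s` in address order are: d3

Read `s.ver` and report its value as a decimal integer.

2

[0]=0xd3 (little-endian) → word 0xd3
type:2 @ bit 0 → (0xd3>>0)&0x3 = 0x3
state:1 @ bit 2 → (0xd3>>2)&0x1 = 0x0
ver:3 @ bit 3 → (0xd3>>3)&0x7 = 0x2  ←
kind:1 @ bit 6 → (0xd3>>6)&0x1 = 0x1
cnt:1 @ bit 7 → (0xd3>>7)&0x1 = 0x1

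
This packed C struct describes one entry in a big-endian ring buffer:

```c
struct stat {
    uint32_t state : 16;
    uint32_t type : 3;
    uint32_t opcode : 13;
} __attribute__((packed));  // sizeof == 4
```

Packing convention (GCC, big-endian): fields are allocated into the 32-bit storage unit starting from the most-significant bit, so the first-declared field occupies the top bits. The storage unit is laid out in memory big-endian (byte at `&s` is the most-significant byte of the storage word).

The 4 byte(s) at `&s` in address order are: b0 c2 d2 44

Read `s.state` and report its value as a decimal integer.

45250

[0]=0xb0 [1]=0xc2 [2]=0xd2 [3]=0x44 (big-endian) → word 0xb0c2d244
state:16 @ bit 16 → (0xb0c2d244>>16)&0xffff = 0xb0c2  ←
type:3 @ bit 13 → (0xb0c2d244>>13)&0x7 = 0x6
opcode:13 @ bit 0 → (0xb0c2d244>>0)&0x1fff = 0x1244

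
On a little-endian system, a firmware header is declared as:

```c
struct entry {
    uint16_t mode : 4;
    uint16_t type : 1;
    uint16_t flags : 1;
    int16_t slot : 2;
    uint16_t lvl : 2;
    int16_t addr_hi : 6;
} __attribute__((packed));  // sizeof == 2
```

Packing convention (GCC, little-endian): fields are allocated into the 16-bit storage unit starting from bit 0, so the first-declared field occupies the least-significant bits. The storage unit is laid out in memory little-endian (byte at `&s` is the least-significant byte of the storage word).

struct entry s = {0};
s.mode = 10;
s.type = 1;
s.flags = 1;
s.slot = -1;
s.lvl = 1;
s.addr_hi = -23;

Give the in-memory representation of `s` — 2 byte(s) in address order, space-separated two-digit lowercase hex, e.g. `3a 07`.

fa a5

[0+:4] mode=10 & 0xf = 0xa; word=0x000a
[4+:1] type=1 & 0x1 = 0x1; word=0x001a
[5+:1] flags=1 & 0x1 = 0x1; word=0x003a
[6+:2] slot=-1 & 0x3 = 0x3; word=0x00fa
[8+:2] lvl=1 & 0x3 = 0x1; word=0x01fa
[10+:6] addr_hi=-23 & 0x3f = 0x29; word=0xa5fa
word = 0xa5fa → little-endian bytes:
  [0]=0xfa  [1]=0xa5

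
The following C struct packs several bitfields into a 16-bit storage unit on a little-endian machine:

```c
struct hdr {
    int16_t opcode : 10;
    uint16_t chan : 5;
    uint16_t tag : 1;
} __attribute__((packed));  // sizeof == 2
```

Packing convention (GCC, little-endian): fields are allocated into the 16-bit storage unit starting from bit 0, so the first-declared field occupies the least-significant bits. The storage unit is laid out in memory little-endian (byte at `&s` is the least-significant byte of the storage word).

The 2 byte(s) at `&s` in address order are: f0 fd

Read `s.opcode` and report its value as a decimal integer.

[0]=0xf0 [1]=0xfd (little-endian) → word 0xfdf0
opcode [0+:10] = (word>>0) & 0x3ff = 496  ←
chan [10+:5] = (word>>10) & 0x1f = 31
tag [15+:1] = (word>>15) & 0x1 = 1
opcode signed 10b, MSB=0: value = 496

496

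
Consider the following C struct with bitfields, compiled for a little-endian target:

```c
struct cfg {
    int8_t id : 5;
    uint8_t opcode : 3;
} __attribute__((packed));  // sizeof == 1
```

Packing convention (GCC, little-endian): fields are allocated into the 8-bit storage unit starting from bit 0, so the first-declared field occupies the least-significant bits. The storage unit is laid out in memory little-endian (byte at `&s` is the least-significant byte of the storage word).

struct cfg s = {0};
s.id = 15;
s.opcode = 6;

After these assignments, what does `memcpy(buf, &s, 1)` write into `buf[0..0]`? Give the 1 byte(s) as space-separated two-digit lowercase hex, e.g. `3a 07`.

cf

[0+:5] id=15 & 0x1f = 0xf; word=0x0f
[5+:3] opcode=6 & 0x7 = 0x6; word=0xcf
word = 0xcf → little-endian bytes:
  [0]=0xcf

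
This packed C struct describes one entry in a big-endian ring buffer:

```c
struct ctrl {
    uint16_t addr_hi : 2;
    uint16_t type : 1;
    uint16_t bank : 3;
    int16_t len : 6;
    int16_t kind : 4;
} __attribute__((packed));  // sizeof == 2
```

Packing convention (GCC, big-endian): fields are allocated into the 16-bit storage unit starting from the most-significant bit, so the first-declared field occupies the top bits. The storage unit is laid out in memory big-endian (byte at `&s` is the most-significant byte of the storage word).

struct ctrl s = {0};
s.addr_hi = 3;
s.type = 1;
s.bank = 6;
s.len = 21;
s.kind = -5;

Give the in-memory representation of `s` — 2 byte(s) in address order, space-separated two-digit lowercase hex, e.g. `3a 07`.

f9 5b

[14+:2] addr_hi=3 & 0x3 = 0x3; word=0xc000
[13+:1] type=1 & 0x1 = 0x1; word=0xe000
[10+:3] bank=6 & 0x7 = 0x6; word=0xf800
[4+:6] len=21 & 0x3f = 0x15; word=0xf950
[0+:4] kind=-5 & 0xf = 0xb; word=0xf95b
word = 0xf95b → big-endian bytes:
  [0]=0xf9  [1]=0x5b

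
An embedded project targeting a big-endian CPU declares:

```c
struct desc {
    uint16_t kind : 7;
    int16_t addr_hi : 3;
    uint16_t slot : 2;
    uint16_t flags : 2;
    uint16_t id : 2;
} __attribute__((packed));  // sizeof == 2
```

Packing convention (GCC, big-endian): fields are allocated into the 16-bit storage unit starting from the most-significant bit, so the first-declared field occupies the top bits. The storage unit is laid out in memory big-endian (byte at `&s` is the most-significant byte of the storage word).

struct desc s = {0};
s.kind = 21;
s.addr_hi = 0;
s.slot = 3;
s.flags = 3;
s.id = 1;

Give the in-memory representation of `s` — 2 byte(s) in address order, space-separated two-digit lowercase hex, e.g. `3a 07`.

kind:7 = 21 → 0x15 << 9 → word 0x2a00
addr_hi:3 = 0 → 0x0 << 6 → word 0x2a00
slot:2 = 3 → 0x3 << 4 → word 0x2a30
flags:2 = 3 → 0x3 << 2 → word 0x2a3c
id:2 = 1 → 0x1 << 0 → word 0x2a3d
word = 0x2a3d → big-endian bytes:
  [0]=0x2a  [1]=0x3d

2a 3d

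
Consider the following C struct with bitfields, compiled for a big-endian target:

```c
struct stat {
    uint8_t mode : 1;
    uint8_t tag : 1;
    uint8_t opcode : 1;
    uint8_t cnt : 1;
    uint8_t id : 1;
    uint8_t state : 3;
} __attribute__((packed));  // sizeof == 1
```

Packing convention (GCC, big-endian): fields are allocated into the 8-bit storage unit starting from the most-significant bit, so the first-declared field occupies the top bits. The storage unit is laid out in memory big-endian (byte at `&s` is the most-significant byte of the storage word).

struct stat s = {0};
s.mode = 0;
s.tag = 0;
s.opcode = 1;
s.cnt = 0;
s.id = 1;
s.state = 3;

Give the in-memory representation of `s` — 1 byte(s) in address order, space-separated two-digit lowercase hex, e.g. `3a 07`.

mode (1b) val=0 bits=0x0 at bit 7: 0x00
tag (1b) val=0 bits=0x0 at bit 6: 0x00
opcode (1b) val=1 bits=0x1 at bit 5: 0x20
cnt (1b) val=0 bits=0x0 at bit 4: 0x20
id (1b) val=1 bits=0x1 at bit 3: 0x28
state (3b) val=3 bits=0x3 at bit 0: 0x2b
word = 0x2b → big-endian bytes:
  [0]=0x2b

2b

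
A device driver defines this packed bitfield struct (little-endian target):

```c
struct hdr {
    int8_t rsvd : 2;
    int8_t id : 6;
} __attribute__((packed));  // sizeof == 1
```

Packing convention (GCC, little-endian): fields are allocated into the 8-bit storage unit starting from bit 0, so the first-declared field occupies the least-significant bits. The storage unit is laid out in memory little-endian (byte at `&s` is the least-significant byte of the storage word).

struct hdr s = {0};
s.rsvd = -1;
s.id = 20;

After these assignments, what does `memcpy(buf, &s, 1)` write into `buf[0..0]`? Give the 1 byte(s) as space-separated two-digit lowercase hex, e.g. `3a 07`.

53

[0+:2] rsvd=-1 & 0x3 = 0x3; word=0x03
[2+:6] id=20 & 0x3f = 0x14; word=0x53
word = 0x53 → little-endian bytes:
  [0]=0x53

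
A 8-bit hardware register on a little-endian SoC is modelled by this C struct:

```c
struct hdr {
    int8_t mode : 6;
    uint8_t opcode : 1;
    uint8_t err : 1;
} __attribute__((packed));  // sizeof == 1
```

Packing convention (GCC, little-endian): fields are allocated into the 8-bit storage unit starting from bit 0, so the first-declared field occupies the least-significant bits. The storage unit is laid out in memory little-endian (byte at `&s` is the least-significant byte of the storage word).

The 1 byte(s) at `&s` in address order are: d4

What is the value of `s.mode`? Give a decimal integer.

[0]=0xd4 (little-endian) → word 0xd4
mode:6 @ bit 0 → (0xd4>>0)&0x3f = 0x14  ←
opcode:1 @ bit 6 → (0xd4>>6)&0x1 = 0x1
err:1 @ bit 7 → (0xd4>>7)&0x1 = 0x1
mode signed 6b, MSB=0: value = 20

20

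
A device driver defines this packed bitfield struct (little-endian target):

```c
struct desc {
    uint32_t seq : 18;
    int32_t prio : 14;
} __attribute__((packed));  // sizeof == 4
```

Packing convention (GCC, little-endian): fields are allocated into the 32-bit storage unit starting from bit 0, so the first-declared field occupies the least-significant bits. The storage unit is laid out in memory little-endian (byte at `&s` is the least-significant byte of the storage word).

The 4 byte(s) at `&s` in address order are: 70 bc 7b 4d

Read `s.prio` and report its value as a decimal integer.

[0]=0x70 [1]=0xbc [2]=0x7b [3]=0x4d (little-endian) → word 0x4d7bbc70
seq [0+:18] = (word>>0) & 0x3ffff = 244848
prio [18+:14] = (word>>18) & 0x3fff = 4958  ←
prio signed 14b, MSB=0: value = 4958

4958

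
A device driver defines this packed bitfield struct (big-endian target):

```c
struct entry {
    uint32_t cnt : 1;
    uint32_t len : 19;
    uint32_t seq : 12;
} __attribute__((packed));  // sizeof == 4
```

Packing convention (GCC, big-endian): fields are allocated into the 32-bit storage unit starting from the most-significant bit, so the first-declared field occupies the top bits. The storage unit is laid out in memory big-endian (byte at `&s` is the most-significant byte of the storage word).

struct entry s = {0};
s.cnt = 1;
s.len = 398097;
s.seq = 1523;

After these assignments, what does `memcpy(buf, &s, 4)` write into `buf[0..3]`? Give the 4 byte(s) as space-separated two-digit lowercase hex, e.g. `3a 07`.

e1 31 15 f3

cnt:1 = 1 → 0x1 << 31 → word 0x80000000
len:19 = 398097 → 0x61311 << 12 → word 0xe1311000
seq:12 = 1523 → 0x5f3 << 0 → word 0xe13115f3
word = 0xe13115f3 → big-endian bytes:
  [0]=0xe1  [1]=0x31  [2]=0x15  [3]=0xf3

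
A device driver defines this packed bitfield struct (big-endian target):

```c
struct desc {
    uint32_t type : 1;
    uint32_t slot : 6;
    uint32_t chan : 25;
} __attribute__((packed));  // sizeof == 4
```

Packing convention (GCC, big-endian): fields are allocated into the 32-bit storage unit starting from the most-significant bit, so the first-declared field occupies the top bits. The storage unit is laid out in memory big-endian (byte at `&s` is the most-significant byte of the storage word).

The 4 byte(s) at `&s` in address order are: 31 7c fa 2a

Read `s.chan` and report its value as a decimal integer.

24967722

[0]=0x31 [1]=0x7c [2]=0xfa [3]=0x2a (big-endian) → word 0x317cfa2a
type:1 @ bit 31 → (0x317cfa2a>>31)&0x1 = 0x0
slot:6 @ bit 25 → (0x317cfa2a>>25)&0x3f = 0x18
chan:25 @ bit 0 → (0x317cfa2a>>0)&0x1ffffff = 0x17cfa2a  ←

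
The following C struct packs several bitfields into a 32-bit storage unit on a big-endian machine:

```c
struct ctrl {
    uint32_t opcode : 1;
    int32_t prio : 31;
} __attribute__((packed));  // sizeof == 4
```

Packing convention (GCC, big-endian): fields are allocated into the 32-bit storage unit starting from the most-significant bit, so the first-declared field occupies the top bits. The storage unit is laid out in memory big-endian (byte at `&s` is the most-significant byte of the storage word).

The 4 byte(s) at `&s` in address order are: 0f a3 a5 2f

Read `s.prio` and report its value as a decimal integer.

[0]=0x0f [1]=0xa3 [2]=0xa5 [3]=0x2f (big-endian) → word 0x0fa3a52f
opcode:1 @ bit 31 → (0x0fa3a52f>>31)&0x1 = 0x0
prio:31 @ bit 0 → (0x0fa3a52f>>0)&0x7fffffff = 0xfa3a52f  ←
prio signed 31b, MSB=0: value = 262382895

262382895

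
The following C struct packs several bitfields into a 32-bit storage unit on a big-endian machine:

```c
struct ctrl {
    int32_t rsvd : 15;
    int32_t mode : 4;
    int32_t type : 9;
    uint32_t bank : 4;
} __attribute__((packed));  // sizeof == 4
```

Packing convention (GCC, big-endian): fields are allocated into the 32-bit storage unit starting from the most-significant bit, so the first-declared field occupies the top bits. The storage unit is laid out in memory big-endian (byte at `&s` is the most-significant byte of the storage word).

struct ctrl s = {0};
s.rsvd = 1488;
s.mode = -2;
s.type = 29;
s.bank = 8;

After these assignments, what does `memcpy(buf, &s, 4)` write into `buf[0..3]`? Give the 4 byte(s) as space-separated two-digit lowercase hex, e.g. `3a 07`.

[17+:15] rsvd=1488 & 0x7fff = 0x5d0; word=0x0ba00000
[13+:4] mode=-2 & 0xf = 0xe; word=0x0ba1c000
[4+:9] type=29 & 0x1ff = 0x1d; word=0x0ba1c1d0
[0+:4] bank=8 & 0xf = 0x8; word=0x0ba1c1d8
word = 0x0ba1c1d8 → big-endian bytes:
  [0]=0x0b  [1]=0xa1  [2]=0xc1  [3]=0xd8

0b a1 c1 d8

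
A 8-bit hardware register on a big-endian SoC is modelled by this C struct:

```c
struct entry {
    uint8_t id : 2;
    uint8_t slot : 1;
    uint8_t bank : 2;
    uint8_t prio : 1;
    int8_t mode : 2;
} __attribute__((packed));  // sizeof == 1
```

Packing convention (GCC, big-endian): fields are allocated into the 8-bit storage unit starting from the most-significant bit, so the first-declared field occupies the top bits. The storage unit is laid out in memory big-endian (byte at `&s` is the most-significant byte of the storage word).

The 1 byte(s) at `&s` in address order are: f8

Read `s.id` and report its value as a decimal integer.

3

[0]=0xf8 (big-endian) → word 0xf8
id:2 @ bit 6 → (0xf8>>6)&0x3 = 0x3  ←
slot:1 @ bit 5 → (0xf8>>5)&0x1 = 0x1
bank:2 @ bit 3 → (0xf8>>3)&0x3 = 0x3
prio:1 @ bit 2 → (0xf8>>2)&0x1 = 0x0
mode:2 @ bit 0 → (0xf8>>0)&0x3 = 0x0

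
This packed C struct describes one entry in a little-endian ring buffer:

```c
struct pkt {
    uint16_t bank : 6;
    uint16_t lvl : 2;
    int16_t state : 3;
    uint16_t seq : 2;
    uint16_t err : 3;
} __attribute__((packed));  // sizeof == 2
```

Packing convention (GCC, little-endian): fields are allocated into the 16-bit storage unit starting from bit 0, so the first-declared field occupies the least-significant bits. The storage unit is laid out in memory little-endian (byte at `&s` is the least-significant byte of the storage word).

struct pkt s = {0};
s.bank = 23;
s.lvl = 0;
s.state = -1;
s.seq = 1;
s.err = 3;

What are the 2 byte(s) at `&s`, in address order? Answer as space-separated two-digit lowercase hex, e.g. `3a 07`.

bank (6b) val=23 bits=0x17 at bit 0: 0x0017
lvl (2b) val=0 bits=0x0 at bit 6: 0x0017
state (3b) val=-1 bits=0x7 at bit 8: 0x0717
seq (2b) val=1 bits=0x1 at bit 11: 0x0f17
err (3b) val=3 bits=0x3 at bit 13: 0x6f17
word = 0x6f17 → little-endian bytes:
  [0]=0x17  [1]=0x6f

17 6f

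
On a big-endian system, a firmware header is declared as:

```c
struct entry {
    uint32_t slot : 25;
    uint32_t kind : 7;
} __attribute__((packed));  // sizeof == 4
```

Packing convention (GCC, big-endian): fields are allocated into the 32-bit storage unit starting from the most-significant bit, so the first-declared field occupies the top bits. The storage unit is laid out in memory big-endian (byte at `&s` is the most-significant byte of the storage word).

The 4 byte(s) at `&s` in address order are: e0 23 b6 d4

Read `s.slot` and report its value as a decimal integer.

[0]=0xe0 [1]=0x23 [2]=0xb6 [3]=0xd4 (big-endian) → word 0xe023b6d4
slot [7+:25] = (word>>7) & 0x1ffffff = 29378413  ←
kind [0+:7] = (word>>0) & 0x7f = 84

29378413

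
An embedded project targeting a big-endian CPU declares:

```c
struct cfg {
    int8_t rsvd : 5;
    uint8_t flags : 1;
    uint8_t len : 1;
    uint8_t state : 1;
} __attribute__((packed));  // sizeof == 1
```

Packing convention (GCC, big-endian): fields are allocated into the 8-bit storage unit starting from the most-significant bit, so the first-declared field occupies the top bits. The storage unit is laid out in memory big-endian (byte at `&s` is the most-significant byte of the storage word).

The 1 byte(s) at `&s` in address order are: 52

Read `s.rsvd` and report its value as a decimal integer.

10

[0]=0x52 (big-endian) → word 0x52
rsvd:5 @ bit 3 → (0x52>>3)&0x1f = 0xa  ←
flags:1 @ bit 2 → (0x52>>2)&0x1 = 0x0
len:1 @ bit 1 → (0x52>>1)&0x1 = 0x1
state:1 @ bit 0 → (0x52>>0)&0x1 = 0x0
rsvd signed 5b, MSB=0: value = 10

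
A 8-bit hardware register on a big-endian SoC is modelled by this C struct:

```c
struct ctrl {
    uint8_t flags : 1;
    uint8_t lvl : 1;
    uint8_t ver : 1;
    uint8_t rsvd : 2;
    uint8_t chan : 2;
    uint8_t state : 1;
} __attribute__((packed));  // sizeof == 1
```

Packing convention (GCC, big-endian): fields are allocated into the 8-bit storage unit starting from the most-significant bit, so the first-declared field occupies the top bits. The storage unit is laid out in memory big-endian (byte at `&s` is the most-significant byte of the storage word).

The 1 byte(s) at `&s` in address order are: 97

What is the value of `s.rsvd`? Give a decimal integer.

2

[0]=0x97 (big-endian) → word 0x97
flags:1 @ bit 7 → (0x97>>7)&0x1 = 0x1
lvl:1 @ bit 6 → (0x97>>6)&0x1 = 0x0
ver:1 @ bit 5 → (0x97>>5)&0x1 = 0x0
rsvd:2 @ bit 3 → (0x97>>3)&0x3 = 0x2  ←
chan:2 @ bit 1 → (0x97>>1)&0x3 = 0x3
state:1 @ bit 0 → (0x97>>0)&0x1 = 0x1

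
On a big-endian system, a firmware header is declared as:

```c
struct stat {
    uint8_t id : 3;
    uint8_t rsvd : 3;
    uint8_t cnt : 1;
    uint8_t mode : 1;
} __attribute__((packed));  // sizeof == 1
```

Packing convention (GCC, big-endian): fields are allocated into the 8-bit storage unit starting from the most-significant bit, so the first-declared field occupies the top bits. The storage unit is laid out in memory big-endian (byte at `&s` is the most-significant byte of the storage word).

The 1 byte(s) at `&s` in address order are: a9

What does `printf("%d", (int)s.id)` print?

[0]=0xa9 (big-endian) → word 0xa9
id:3 @ bit 5 → (0xa9>>5)&0x7 = 0x5  ←
rsvd:3 @ bit 2 → (0xa9>>2)&0x7 = 0x2
cnt:1 @ bit 1 → (0xa9>>1)&0x1 = 0x0
mode:1 @ bit 0 → (0xa9>>0)&0x1 = 0x1

5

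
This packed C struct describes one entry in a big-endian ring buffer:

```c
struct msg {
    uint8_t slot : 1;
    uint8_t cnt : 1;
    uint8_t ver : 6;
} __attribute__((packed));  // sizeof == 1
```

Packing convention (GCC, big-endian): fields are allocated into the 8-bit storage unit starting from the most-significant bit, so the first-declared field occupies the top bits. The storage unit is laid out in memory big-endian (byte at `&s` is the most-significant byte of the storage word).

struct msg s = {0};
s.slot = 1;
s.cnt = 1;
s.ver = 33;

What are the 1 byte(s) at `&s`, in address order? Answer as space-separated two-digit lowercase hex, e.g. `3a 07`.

e1

[7+:1] slot=1 & 0x1 = 0x1; word=0x80
[6+:1] cnt=1 & 0x1 = 0x1; word=0xc0
[0+:6] ver=33 & 0x3f = 0x21; word=0xe1
word = 0xe1 → big-endian bytes:
  [0]=0xe1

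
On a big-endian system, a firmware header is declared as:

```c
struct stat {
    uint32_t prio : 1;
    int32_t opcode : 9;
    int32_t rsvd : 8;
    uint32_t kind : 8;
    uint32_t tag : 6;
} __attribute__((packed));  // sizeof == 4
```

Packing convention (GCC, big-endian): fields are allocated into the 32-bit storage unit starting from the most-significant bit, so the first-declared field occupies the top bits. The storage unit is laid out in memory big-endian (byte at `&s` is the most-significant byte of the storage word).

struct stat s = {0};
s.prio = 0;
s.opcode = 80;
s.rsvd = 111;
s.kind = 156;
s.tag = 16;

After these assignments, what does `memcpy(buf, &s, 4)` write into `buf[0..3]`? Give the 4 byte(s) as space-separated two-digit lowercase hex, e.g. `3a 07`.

14 1b e7 10

prio (1b) val=0 bits=0x0 at bit 31: 0x00000000
opcode (9b) val=80 bits=0x50 at bit 22: 0x14000000
rsvd (8b) val=111 bits=0x6f at bit 14: 0x141bc000
kind (8b) val=156 bits=0x9c at bit 6: 0x141be700
tag (6b) val=16 bits=0x10 at bit 0: 0x141be710
word = 0x141be710 → big-endian bytes:
  [0]=0x14  [1]=0x1b  [2]=0xe7  [3]=0x10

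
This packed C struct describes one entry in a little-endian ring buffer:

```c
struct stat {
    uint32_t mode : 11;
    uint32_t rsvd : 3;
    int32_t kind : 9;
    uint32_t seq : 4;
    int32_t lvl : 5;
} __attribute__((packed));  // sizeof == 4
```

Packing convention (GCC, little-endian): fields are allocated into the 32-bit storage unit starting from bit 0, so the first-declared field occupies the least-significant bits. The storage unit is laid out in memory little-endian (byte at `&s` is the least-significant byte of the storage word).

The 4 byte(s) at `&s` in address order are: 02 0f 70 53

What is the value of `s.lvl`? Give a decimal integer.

[0]=0x02 [1]=0x0f [2]=0x70 [3]=0x53 (little-endian) → word 0x53700f02
mode [0+:11] = (word>>0) & 0x7ff = 1794
rsvd [11+:3] = (word>>11) & 0x7 = 1
kind [14+:9] = (word>>14) & 0x1ff = 448
seq [23+:4] = (word>>23) & 0xf = 6
lvl [27+:5] = (word>>27) & 0x1f = 10  ←
lvl signed 5b, MSB=0: value = 10

10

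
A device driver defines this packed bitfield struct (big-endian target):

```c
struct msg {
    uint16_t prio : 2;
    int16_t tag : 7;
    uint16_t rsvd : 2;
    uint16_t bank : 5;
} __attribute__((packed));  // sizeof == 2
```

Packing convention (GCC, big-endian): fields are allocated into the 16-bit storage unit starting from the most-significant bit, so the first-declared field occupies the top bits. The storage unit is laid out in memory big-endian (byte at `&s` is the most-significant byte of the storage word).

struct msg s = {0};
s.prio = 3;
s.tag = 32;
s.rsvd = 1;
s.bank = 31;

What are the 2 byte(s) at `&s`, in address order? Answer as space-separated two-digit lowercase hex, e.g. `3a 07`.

[14+:2] prio=3 & 0x3 = 0x3; word=0xc000
[7+:7] tag=32 & 0x7f = 0x20; word=0xd000
[5+:2] rsvd=1 & 0x3 = 0x1; word=0xd020
[0+:5] bank=31 & 0x1f = 0x1f; word=0xd03f
word = 0xd03f → big-endian bytes:
  [0]=0xd0  [1]=0x3f

d0 3f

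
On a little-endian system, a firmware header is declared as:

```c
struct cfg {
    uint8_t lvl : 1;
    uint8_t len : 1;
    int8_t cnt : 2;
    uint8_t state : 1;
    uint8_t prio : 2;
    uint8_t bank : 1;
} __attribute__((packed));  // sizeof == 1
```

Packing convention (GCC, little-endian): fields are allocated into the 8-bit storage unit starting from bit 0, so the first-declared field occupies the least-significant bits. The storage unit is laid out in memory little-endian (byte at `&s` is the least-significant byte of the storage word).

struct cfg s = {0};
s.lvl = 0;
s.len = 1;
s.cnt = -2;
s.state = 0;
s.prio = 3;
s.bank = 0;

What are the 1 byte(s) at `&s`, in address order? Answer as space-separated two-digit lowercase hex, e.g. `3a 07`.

lvl (1b) val=0 bits=0x0 at bit 0: 0x00
len (1b) val=1 bits=0x1 at bit 1: 0x02
cnt (2b) val=-2 bits=0x2 at bit 2: 0x0a
state (1b) val=0 bits=0x0 at bit 4: 0x0a
prio (2b) val=3 bits=0x3 at bit 5: 0x6a
bank (1b) val=0 bits=0x0 at bit 7: 0x6a
word = 0x6a → little-endian bytes:
  [0]=0x6a

6a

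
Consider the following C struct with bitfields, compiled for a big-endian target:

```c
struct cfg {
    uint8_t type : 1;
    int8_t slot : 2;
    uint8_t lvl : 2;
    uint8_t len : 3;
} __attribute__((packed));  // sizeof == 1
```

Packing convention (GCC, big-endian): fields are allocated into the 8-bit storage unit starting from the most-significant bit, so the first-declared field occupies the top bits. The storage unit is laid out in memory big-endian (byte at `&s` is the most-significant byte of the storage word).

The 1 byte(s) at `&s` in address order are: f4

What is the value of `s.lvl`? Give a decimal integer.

[0]=0xf4 (big-endian) → word 0xf4
type [7+:1] = (word>>7) & 0x1 = 1
slot [5+:2] = (word>>5) & 0x3 = 3
lvl [3+:2] = (word>>3) & 0x3 = 2  ←
len [0+:3] = (word>>0) & 0x7 = 4

2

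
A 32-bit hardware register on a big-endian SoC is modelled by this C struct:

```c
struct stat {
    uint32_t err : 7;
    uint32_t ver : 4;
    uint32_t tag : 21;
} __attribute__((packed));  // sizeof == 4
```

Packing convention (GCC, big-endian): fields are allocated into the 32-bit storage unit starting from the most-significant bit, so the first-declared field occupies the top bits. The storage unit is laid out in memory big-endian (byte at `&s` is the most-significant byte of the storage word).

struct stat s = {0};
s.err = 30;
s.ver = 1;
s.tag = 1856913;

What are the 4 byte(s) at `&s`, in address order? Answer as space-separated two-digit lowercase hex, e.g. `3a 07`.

3c 3c 55 91

err:7 = 30 → 0x1e << 25 → word 0x3c000000
ver:4 = 1 → 0x1 << 21 → word 0x3c200000
tag:21 = 1856913 → 0x1c5591 << 0 → word 0x3c3c5591
word = 0x3c3c5591 → big-endian bytes:
  [0]=0x3c  [1]=0x3c  [2]=0x55  [3]=0x91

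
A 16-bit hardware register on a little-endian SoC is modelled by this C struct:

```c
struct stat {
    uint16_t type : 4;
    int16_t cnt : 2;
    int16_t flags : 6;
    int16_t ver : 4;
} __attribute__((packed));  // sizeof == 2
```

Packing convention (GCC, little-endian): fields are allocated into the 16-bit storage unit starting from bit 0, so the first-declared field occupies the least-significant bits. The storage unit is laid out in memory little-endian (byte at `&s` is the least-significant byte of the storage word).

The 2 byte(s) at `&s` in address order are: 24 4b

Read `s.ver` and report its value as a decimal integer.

4

[0]=0x24 [1]=0x4b (little-endian) → word 0x4b24
type [0+:4] = (word>>0) & 0xf = 4
cnt [4+:2] = (word>>4) & 0x3 = 2
flags [6+:6] = (word>>6) & 0x3f = 44
ver [12+:4] = (word>>12) & 0xf = 4  ←
ver signed 4b, MSB=0: value = 4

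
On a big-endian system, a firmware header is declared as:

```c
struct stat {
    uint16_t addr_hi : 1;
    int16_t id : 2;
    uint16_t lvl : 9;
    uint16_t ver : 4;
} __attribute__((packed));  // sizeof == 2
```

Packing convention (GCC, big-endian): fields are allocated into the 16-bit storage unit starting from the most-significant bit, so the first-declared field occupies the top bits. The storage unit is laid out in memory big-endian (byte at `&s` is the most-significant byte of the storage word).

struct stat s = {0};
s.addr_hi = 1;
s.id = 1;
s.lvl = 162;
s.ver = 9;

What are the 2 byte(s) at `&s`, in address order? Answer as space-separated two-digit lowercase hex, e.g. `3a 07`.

addr_hi (1b) val=1 bits=0x1 at bit 15: 0x8000
id (2b) val=1 bits=0x1 at bit 13: 0xa000
lvl (9b) val=162 bits=0xa2 at bit 4: 0xaa20
ver (4b) val=9 bits=0x9 at bit 0: 0xaa29
word = 0xaa29 → big-endian bytes:
  [0]=0xaa  [1]=0x29

aa 29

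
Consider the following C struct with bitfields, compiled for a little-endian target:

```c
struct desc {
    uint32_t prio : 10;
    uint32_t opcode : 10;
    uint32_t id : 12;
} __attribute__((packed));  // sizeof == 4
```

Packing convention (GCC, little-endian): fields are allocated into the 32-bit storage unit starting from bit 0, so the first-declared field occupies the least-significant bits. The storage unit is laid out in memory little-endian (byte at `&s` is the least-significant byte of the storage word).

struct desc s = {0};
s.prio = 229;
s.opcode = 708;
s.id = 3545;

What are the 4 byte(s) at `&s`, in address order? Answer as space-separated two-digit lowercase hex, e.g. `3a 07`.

e5 10 9b dd

[0+:10] prio=229 & 0x3ff = 0xe5; word=0x000000e5
[10+:10] opcode=708 & 0x3ff = 0x2c4; word=0x000b10e5
[20+:12] id=3545 & 0xfff = 0xdd9; word=0xdd9b10e5
word = 0xdd9b10e5 → little-endian bytes:
  [0]=0xe5  [1]=0x10  [2]=0x9b  [3]=0xdd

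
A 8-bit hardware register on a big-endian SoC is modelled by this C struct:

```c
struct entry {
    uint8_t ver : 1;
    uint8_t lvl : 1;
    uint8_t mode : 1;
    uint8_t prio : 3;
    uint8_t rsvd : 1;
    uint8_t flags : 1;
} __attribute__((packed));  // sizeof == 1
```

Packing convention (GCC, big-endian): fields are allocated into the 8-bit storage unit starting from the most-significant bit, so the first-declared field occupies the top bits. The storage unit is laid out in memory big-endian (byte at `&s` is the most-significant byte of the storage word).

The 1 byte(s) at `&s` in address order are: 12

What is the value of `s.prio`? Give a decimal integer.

4

[0]=0x12 (big-endian) → word 0x12
ver:1 @ bit 7 → (0x12>>7)&0x1 = 0x0
lvl:1 @ bit 6 → (0x12>>6)&0x1 = 0x0
mode:1 @ bit 5 → (0x12>>5)&0x1 = 0x0
prio:3 @ bit 2 → (0x12>>2)&0x7 = 0x4  ←
rsvd:1 @ bit 1 → (0x12>>1)&0x1 = 0x1
flags:1 @ bit 0 → (0x12>>0)&0x1 = 0x0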